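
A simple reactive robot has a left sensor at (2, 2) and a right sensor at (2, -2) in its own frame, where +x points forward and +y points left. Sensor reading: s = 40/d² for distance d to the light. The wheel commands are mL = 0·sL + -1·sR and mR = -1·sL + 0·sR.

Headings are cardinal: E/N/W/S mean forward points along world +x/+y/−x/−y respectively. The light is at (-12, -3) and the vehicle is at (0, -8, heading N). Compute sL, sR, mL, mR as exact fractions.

left sensor world pos  = (-2, -6); dL² = 109
right sensor world pos = (2, -6); dR² = 205
sL = 40/109 = 40/109
sR = 40/205 = 8/41
mL = 0·sL + -1·sR = -8/41
mR = -1·sL + 0·sR = -40/109

40/109 8/41 -8/41 -40/109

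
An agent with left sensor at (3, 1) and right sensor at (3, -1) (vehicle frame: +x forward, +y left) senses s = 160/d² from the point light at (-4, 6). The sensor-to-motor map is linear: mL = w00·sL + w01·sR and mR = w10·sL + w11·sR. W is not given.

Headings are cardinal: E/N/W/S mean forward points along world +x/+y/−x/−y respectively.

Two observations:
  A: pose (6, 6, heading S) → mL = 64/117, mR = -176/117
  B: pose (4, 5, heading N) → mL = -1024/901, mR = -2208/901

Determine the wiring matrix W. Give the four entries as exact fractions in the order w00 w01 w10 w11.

obs A: pose=(6,6,S) → sL=16/13, sR=16/9, mL=64/117, mR=-176/117
obs B: pose=(4,5,N) → sL=160/53, sR=32/17, mL=-1024/901, mR=-2208/901
sensor matrix S = [[16/13, 16/9], [160/53, 32/17]]; det S = -321536/105417
solve [mL_A; mL_B] = S·[w00; w01] and [mR_A; mR_B] = S·[w10; w11]:
  w00 = -1, w01 = 1, w10 = -1/2, w11 = -1/2

-1 1 -1/2 -1/2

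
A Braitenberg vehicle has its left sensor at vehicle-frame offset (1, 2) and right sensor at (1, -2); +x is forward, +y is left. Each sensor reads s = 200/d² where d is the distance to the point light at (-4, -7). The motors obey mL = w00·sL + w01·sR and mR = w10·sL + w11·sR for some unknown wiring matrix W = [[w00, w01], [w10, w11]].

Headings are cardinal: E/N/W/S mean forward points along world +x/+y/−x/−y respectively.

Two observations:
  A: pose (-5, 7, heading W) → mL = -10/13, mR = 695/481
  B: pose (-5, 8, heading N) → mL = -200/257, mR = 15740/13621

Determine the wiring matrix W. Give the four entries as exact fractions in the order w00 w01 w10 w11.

0 -1 1/2 1

obs A: pose=(-5,7,W) → sL=50/37, sR=10/13, mL=-10/13, mR=695/481
obs B: pose=(-5,8,N) → sL=40/53, sR=200/257, mL=-200/257, mR=15740/13621
sensor matrix S = [[50/37, 10/13], [40/53, 200/257]]; det S = 3086400/6551701
solve [mL_A; mL_B] = S·[w00; w01] and [mR_A; mR_B] = S·[w10; w11]:
  w00 = 0, w01 = -1, w10 = 1/2, w11 = 1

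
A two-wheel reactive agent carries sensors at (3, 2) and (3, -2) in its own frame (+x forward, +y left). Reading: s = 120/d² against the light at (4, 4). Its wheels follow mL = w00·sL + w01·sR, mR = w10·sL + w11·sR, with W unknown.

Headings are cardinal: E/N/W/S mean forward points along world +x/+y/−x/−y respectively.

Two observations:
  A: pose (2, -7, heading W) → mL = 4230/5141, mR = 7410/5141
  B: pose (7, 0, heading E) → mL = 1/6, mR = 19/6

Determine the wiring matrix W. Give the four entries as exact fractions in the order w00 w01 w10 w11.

-1/2 1 1/2 1

obs A: pose=(2,-7,W) → sL=60/97, sR=60/53, mL=4230/5141, mR=7410/5141
obs B: pose=(7,0,E) → sL=3, sR=5/3, mL=1/6, mR=19/6
sensor matrix S = [[60/97, 60/53], [3, 5/3]]; det S = -12160/5141
solve [mL_A; mL_B] = S·[w00; w01] and [mR_A; mR_B] = S·[w10; w11]:
  w00 = -1/2, w01 = 1, w10 = 1/2, w11 = 1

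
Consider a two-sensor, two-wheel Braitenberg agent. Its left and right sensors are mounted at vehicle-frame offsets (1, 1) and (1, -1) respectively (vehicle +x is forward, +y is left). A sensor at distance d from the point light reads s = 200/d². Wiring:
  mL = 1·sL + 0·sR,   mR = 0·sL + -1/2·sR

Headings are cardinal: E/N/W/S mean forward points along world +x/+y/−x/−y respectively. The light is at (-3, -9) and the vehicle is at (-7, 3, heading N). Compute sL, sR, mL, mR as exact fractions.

left sensor world pos  = (-8, 4); dL² = 194
right sensor world pos = (-6, 4); dR² = 178
sL = 200/194 = 100/97
sR = 200/178 = 100/89
mL = 1·sL + 0·sR = 100/97
mR = 0·sL + -1/2·sR = -50/89

100/97 100/89 100/97 -50/89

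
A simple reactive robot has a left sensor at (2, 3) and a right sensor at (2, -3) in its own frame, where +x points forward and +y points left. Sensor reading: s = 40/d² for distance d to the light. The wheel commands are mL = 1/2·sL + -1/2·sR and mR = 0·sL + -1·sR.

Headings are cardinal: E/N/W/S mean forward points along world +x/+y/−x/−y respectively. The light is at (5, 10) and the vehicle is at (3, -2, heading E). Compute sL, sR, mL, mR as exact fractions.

40/81 8/45 64/405 -8/45

left sensor world pos  = (5, 1); dL² = 81
right sensor world pos = (5, -5); dR² = 225
sL = 40/81 = 40/81
sR = 40/225 = 8/45
mL = 1/2·sL + -1/2·sR = 64/405
mR = 0·sL + -1·sR = -8/45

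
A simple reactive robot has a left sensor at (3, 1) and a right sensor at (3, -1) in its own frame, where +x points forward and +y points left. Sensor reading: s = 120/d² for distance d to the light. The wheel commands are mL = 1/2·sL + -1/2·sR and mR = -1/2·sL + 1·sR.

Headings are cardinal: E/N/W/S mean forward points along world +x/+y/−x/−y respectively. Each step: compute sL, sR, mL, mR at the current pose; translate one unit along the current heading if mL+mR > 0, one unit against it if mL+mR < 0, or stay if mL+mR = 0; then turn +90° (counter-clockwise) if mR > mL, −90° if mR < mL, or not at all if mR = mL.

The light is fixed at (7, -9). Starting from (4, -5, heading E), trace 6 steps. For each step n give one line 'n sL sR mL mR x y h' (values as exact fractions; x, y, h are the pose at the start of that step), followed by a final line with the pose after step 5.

n=0: pose=(4,-5,E); sL=24/5, sR=40/3; mL=-64/15, mR=164/15; mL+mR=20/3 → advance +1; mR−mL=76/5 → turn +1·90°
n=1: pose=(5,-5,N); sL=60/29, sR=12/5; mL=-24/145, mR=198/145; mL+mR=6/5 → advance +1; mR−mL=222/145 → turn +1·90°
n=2: pose=(5,-4,W); sL=120/41, sR=120/61; mL=1200/2501, mR=1260/2501; mL+mR=60/61 → advance +1; mR−mL=60/2501 → turn +1·90°
n=3: pose=(4,-4,S); sL=15, sR=6; mL=9/2, mR=-3/2; mL+mR=3 → advance +1; mR−mL=-6 → turn -1·90°
n=4: pose=(4,-5,W); sL=8/3, sR=120/61; mL=64/183, mR=116/183; mL+mR=60/61 → advance +1; mR−mL=52/183 → turn +1·90°
n=5: pose=(3,-5,S); sL=12, sR=60/13; mL=48/13, mR=-18/13; mL+mR=30/13 → advance +1; mR−mL=-66/13 → turn -1·90°

0 24/5 40/3 -64/15 164/15 4 -5 E
1 60/29 12/5 -24/145 198/145 5 -5 N
2 120/41 120/61 1200/2501 1260/2501 5 -4 W
3 15 6 9/2 -3/2 4 -4 S
4 8/3 120/61 64/183 116/183 4 -5 W
5 12 60/13 48/13 -18/13 3 -5 S
final 3 -6 W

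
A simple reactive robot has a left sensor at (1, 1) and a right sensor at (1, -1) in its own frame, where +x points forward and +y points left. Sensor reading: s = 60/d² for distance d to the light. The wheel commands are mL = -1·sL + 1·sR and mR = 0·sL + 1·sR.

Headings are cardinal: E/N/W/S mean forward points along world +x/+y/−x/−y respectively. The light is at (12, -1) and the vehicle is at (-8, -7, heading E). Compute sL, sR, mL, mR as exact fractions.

30/193 6/41 -72/7913 6/41

left sensor world pos  = (-7, -6); dL² = 386
right sensor world pos = (-7, -8); dR² = 410
sL = 60/386 = 30/193
sR = 60/410 = 6/41
mL = -1·sL + 1·sR = -72/7913
mR = 0·sL + 1·sR = 6/41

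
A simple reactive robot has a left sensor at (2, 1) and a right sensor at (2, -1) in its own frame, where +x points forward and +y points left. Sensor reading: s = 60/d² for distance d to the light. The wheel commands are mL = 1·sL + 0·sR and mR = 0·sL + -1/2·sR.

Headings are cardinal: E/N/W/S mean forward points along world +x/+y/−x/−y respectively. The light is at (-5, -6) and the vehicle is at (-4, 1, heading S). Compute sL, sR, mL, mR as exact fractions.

left sensor world pos  = (-3, -1); dL² = 29
right sensor world pos = (-5, -1); dR² = 25
sL = 60/29 = 60/29
sR = 60/25 = 12/5
mL = 1·sL + 0·sR = 60/29
mR = 0·sL + -1/2·sR = -6/5

60/29 12/5 60/29 -6/5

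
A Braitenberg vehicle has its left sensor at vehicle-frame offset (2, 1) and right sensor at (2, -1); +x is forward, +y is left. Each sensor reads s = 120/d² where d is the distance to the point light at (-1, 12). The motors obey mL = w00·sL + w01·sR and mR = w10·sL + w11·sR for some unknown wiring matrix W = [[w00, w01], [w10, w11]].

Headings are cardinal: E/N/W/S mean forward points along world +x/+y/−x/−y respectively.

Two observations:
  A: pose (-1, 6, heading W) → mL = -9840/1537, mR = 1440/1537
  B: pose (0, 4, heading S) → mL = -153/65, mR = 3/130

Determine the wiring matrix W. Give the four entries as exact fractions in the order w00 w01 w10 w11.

obs A: pose=(-1,6,W) → sL=120/53, sR=120/29, mL=-9840/1537, mR=1440/1537
obs B: pose=(0,4,S) → sL=15/13, sR=6/5, mL=-153/65, mR=3/130
sensor matrix S = [[120/53, 120/29], [15/13, 6/5]]; det S = -41112/19981
solve [mL_A; mL_B] = S·[w00; w01] and [mR_A; mR_B] = S·[w10; w11]:
  w00 = -1, w01 = -1, w10 = -1/2, w11 = 1/2

-1 -1 -1/2 1/2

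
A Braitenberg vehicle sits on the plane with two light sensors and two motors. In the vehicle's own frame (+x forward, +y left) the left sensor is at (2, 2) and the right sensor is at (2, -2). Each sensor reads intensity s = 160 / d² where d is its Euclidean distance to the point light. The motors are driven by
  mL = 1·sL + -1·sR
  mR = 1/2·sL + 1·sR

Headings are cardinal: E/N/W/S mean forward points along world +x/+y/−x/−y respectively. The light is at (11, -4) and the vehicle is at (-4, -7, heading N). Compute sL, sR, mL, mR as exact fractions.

16/29 16/17 -192/493 600/493

left sensor world pos  = (-6, -5); dL² = 290
right sensor world pos = (-2, -5); dR² = 170
sL = 160/290 = 16/29
sR = 160/170 = 16/17
mL = 1·sL + -1·sR = -192/493
mR = 1/2·sL + 1·sR = 600/493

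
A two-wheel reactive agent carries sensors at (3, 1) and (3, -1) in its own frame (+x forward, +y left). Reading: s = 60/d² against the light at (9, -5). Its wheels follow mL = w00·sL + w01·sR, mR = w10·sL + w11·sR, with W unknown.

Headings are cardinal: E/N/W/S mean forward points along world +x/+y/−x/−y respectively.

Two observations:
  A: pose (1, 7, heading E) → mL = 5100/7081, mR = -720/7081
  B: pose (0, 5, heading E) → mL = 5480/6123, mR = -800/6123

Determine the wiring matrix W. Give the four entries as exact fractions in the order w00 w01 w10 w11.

obs A: pose=(1,7,E) → sL=30/97, sR=30/73, mL=5100/7081, mR=-720/7081
obs B: pose=(0,5,E) → sL=60/157, sR=20/39, mL=5480/6123, mR=-800/6123
sensor matrix S = [[30/97, 30/73], [60/157, 20/39]]; det S = 22400/14452321
solve [mL_A; mL_B] = S·[w00; w01] and [mR_A; mR_B] = S·[w10; w11]:
  w00 = 1, w01 = 1, w10 = 1, w11 = -1

1 1 1 -1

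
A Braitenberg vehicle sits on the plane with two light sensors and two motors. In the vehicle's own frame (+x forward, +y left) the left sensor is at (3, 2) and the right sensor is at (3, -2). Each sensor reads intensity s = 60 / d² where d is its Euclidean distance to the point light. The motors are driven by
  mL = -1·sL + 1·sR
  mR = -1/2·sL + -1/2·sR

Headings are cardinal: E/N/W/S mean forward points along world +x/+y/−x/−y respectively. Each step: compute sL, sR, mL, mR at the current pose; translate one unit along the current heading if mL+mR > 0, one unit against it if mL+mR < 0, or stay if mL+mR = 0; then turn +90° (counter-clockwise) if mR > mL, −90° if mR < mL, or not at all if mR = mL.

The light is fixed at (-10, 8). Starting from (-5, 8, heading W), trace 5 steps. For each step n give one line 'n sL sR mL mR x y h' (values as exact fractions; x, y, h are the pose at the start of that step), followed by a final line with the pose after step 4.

n=0: pose=(-5,8,W); sL=15/2, sR=15/2; mL=0, mR=-15/2; mL+mR=-15/2 → advance -1; mR−mL=-15/2 → turn -1·90°
n=1: pose=(-4,8,N); sL=12/5, sR=60/73; mL=-576/365, mR=-588/365; mL+mR=-1164/365 → advance -1; mR−mL=-12/365 → turn -1·90°
n=2: pose=(-4,7,E); sL=30/41, sR=2/3; mL=-8/123, mR=-86/123; mL+mR=-94/123 → advance -1; mR−mL=-26/41 → turn -1·90°
n=3: pose=(-5,7,S); sL=12/13, sR=12/5; mL=96/65, mR=-108/65; mL+mR=-12/65 → advance -1; mR−mL=-204/65 → turn -1·90°
n=4: pose=(-5,8,W); sL=15/2, sR=15/2; mL=0, mR=-15/2; mL+mR=-15/2 → advance -1; mR−mL=-15/2 → turn -1·90°

0 15/2 15/2 0 -15/2 -5 8 W
1 12/5 60/73 -576/365 -588/365 -4 8 N
2 30/41 2/3 -8/123 -86/123 -4 7 E
3 12/13 12/5 96/65 -108/65 -5 7 S
4 15/2 15/2 0 -15/2 -5 8 W
final -4 8 N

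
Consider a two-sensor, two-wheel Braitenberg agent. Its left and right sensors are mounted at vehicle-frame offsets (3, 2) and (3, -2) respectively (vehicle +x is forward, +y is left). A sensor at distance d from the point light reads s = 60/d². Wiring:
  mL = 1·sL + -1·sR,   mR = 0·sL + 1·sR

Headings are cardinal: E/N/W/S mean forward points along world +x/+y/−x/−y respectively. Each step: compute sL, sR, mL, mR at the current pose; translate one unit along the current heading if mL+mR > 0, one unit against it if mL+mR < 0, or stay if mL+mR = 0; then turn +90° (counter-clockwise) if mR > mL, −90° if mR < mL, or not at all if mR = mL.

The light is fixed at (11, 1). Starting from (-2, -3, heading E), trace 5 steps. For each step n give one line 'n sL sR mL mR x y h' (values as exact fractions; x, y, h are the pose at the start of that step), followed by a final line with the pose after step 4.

n=0: pose=(-2,-3,E); sL=15/26, sR=15/34; mL=30/221, mR=15/34; mL+mR=15/26 → advance +1; mR−mL=135/442 → turn +1·90°
n=1: pose=(-1,-3,N); sL=60/197, sR=60/101; mL=-5760/19897, mR=60/101; mL+mR=60/197 → advance +1; mR−mL=17580/19897 → turn +1·90°
n=2: pose=(-1,-2,W); sL=6/25, sR=30/113; mL=-72/2825, mR=30/113; mL+mR=6/25 → advance +1; mR−mL=822/2825 → turn +1·90°
n=3: pose=(-2,-2,S); sL=60/157, sR=20/87; mL=2080/13659, mR=20/87; mL+mR=60/157 → advance +1; mR−mL=1060/13659 → turn +1·90°
n=4: pose=(-2,-3,E); sL=15/26, sR=15/34; mL=30/221, mR=15/34; mL+mR=15/26 → advance +1; mR−mL=135/442 → turn +1·90°

0 15/26 15/34 30/221 15/34 -2 -3 E
1 60/197 60/101 -5760/19897 60/101 -1 -3 N
2 6/25 30/113 -72/2825 30/113 -1 -2 W
3 60/157 20/87 2080/13659 20/87 -2 -2 S
4 15/26 15/34 30/221 15/34 -2 -3 E
final -1 -3 N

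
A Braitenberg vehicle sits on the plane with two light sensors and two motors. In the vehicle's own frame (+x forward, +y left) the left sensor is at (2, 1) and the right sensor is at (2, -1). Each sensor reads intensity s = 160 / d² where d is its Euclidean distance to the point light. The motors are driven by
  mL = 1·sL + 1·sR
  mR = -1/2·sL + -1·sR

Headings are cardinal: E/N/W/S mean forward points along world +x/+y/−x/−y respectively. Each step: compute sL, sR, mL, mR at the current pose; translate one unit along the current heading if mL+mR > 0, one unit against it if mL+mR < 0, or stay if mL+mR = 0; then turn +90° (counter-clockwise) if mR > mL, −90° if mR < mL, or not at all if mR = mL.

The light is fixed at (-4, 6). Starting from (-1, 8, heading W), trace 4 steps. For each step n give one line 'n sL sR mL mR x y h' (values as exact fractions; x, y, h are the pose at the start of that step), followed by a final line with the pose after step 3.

n=0: pose=(-1,8,W); sL=80, sR=16; mL=96, mR=-56; mL+mR=40 → advance +1; mR−mL=-152 → turn -1·90°
n=1: pose=(-2,8,N); sL=160/17, sR=32/5; mL=1344/85, mR=-944/85; mL+mR=80/17 → advance +1; mR−mL=-2288/85 → turn -1·90°
n=2: pose=(-2,9,E); sL=5, sR=8; mL=13, mR=-21/2; mL+mR=5/2 → advance +1; mR−mL=-47/2 → turn -1·90°
n=3: pose=(-1,9,S); sL=160/17, sR=32; mL=704/17, mR=-624/17; mL+mR=80/17 → advance +1; mR−mL=-1328/17 → turn -1·90°

0 80 16 96 -56 -1 8 W
1 160/17 32/5 1344/85 -944/85 -2 8 N
2 5 8 13 -21/2 -2 9 E
3 160/17 32 704/17 -624/17 -1 9 S
final -1 8 W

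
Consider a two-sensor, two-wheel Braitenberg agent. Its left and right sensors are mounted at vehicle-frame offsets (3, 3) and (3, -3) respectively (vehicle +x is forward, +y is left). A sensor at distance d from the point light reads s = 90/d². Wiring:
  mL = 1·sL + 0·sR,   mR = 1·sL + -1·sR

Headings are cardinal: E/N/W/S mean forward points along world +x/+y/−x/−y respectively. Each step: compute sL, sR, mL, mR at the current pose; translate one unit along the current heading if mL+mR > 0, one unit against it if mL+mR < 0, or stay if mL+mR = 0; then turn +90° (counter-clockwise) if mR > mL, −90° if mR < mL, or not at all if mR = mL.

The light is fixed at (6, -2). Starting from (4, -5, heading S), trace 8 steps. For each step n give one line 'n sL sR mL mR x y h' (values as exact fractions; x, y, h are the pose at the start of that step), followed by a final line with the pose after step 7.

0 90/37 90/61 90/37 2160/2257 4 -5 S
1 45/37 45/13 45/37 -1080/481 4 -6 W
2 90/17 18 90/17 -216/17 5 -6 N
3 45/4 45/34 45/4 675/68 5 -7 E
4 90/73 90/73 90/73 0 6 -7 S
5 1 5 1 -4 6 -8 W
6 90/13 18/5 90/13 216/65 7 -8 N
7 9/2 9/8 9/2 27/8 7 -7 E
final 8 -7 S

n=0: pose=(4,-5,S); sL=90/37, sR=90/61; mL=90/37, mR=2160/2257; mL+mR=7650/2257 → advance +1; mR−mL=-90/61 → turn -1·90°
n=1: pose=(4,-6,W); sL=45/37, sR=45/13; mL=45/37, mR=-1080/481; mL+mR=-495/481 → advance -1; mR−mL=-45/13 → turn -1·90°
n=2: pose=(5,-6,N); sL=90/17, sR=18; mL=90/17, mR=-216/17; mL+mR=-126/17 → advance -1; mR−mL=-18 → turn -1·90°
n=3: pose=(5,-7,E); sL=45/4, sR=45/34; mL=45/4, mR=675/68; mL+mR=360/17 → advance +1; mR−mL=-45/34 → turn -1·90°
n=4: pose=(6,-7,S); sL=90/73, sR=90/73; mL=90/73, mR=0; mL+mR=90/73 → advance +1; mR−mL=-90/73 → turn -1·90°
n=5: pose=(6,-8,W); sL=1, sR=5; mL=1, mR=-4; mL+mR=-3 → advance -1; mR−mL=-5 → turn -1·90°
n=6: pose=(7,-8,N); sL=90/13, sR=18/5; mL=90/13, mR=216/65; mL+mR=666/65 → advance +1; mR−mL=-18/5 → turn -1·90°
n=7: pose=(7,-7,E); sL=9/2, sR=9/8; mL=9/2, mR=27/8; mL+mR=63/8 → advance +1; mR−mL=-9/8 → turn -1·90°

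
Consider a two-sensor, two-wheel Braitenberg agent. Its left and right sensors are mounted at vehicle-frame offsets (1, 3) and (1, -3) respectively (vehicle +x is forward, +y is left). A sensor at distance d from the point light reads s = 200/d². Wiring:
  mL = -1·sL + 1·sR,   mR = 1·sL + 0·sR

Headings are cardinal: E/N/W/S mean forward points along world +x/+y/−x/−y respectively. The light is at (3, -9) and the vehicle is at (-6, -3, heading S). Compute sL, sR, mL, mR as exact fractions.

200/61 200/169 -21600/10309 200/61

left sensor world pos  = (-3, -4); dL² = 61
right sensor world pos = (-9, -4); dR² = 169
sL = 200/61 = 200/61
sR = 200/169 = 200/169
mL = -1·sL + 1·sR = -21600/10309
mR = 1·sL + 0·sR = 200/61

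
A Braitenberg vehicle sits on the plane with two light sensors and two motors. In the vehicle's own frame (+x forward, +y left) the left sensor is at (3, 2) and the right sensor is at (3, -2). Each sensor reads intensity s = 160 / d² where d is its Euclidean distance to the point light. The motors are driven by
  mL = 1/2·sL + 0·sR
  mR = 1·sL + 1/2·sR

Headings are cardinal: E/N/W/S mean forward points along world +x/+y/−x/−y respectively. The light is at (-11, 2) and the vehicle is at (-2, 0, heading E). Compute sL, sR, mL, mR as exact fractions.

10/9 1 5/9 29/18

left sensor world pos  = (1, 2); dL² = 144
right sensor world pos = (1, -2); dR² = 160
sL = 160/144 = 10/9
sR = 160/160 = 1
mL = 1/2·sL + 0·sR = 5/9
mR = 1·sL + 1/2·sR = 29/18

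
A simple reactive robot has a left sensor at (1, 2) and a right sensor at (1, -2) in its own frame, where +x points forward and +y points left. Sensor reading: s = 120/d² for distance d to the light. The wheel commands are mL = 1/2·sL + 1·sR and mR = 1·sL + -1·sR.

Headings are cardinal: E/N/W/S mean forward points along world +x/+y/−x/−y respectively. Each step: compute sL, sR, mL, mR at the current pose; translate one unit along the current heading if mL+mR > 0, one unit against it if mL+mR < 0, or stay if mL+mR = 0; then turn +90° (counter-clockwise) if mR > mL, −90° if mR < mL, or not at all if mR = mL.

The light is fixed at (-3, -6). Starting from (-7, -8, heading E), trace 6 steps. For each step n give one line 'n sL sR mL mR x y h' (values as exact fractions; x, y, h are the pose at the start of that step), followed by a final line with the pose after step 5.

n=0: pose=(-7,-8,E); sL=40/3, sR=24/5; mL=172/15, mR=128/15; mL+mR=20 → advance +1; mR−mL=-44/15 → turn -1·90°
n=1: pose=(-6,-8,S); sL=12, sR=60/17; mL=162/17, mR=144/17; mL+mR=18 → advance +1; mR−mL=-18/17 → turn -1·90°
n=2: pose=(-6,-9,W); sL=120/41, sR=120/17; mL=5940/697, mR=-2880/697; mL+mR=180/41 → advance +1; mR−mL=-8820/697 → turn -1·90°
n=3: pose=(-7,-9,N); sL=3, sR=15; mL=33/2, mR=-12; mL+mR=9/2 → advance +1; mR−mL=-57/2 → turn -1·90°
n=4: pose=(-7,-8,E); sL=40/3, sR=24/5; mL=172/15, mR=128/15; mL+mR=20 → advance +1; mR−mL=-44/15 → turn -1·90°
n=5: pose=(-6,-8,S); sL=12, sR=60/17; mL=162/17, mR=144/17; mL+mR=18 → advance +1; mR−mL=-18/17 → turn -1·90°

0 40/3 24/5 172/15 128/15 -7 -8 E
1 12 60/17 162/17 144/17 -6 -8 S
2 120/41 120/17 5940/697 -2880/697 -6 -9 W
3 3 15 33/2 -12 -7 -9 N
4 40/3 24/5 172/15 128/15 -7 -8 E
5 12 60/17 162/17 144/17 -6 -8 S
final -6 -9 W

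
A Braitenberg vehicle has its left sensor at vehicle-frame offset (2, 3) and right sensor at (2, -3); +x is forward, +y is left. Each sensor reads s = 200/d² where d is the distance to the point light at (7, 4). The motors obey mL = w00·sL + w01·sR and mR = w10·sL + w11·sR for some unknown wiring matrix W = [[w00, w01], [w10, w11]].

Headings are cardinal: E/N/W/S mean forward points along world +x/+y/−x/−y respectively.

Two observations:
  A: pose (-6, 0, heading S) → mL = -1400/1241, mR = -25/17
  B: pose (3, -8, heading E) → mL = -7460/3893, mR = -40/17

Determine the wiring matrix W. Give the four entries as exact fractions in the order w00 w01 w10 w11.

-1 1/2 -1 0

obs A: pose=(-6,0,S) → sL=25/17, sR=50/73, mL=-1400/1241, mR=-25/17
obs B: pose=(3,-8,E) → sL=40/17, sR=200/229, mL=-7460/3893, mR=-40/17
sensor matrix S = [[25/17, 50/73], [40/17, 200/229]]; det S = -93000/284189
solve [mL_A; mL_B] = S·[w00; w01] and [mR_A; mR_B] = S·[w10; w11]:
  w00 = -1, w01 = 1/2, w10 = -1, w11 = 0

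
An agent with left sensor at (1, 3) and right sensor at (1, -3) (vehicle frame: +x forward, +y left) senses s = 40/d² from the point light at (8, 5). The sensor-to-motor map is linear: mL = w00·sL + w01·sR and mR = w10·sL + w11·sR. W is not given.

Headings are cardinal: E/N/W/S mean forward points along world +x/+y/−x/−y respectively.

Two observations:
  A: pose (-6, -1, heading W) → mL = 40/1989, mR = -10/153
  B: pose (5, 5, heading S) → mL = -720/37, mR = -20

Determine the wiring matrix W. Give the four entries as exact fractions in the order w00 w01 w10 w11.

-1/2 1/2 -1/2 0

obs A: pose=(-6,-1,W) → sL=20/153, sR=20/117, mL=40/1989, mR=-10/153
obs B: pose=(5,5,S) → sL=40, sR=40/37, mL=-720/37, mR=-20
sensor matrix S = [[20/153, 20/117], [40, 40/37]]; det S = -492800/73593
solve [mL_A; mL_B] = S·[w00; w01] and [mR_A; mR_B] = S·[w10; w11]:
  w00 = -1/2, w01 = 1/2, w10 = -1/2, w11 = 0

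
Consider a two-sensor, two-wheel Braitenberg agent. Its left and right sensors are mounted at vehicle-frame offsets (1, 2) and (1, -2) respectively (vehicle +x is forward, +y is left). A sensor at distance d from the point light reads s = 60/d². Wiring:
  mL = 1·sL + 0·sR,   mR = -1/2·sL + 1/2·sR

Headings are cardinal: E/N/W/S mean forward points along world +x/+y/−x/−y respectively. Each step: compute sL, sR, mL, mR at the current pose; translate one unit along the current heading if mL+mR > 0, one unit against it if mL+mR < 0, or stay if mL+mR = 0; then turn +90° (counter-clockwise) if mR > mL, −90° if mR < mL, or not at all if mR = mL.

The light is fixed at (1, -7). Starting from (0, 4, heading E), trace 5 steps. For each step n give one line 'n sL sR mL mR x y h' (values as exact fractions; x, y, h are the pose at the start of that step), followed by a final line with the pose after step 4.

n=0: pose=(0,4,E); sL=60/169, sR=20/27; mL=60/169, mR=880/4563; mL+mR=2500/4563 → advance +1; mR−mL=-740/4563 → turn -1·90°
n=1: pose=(1,4,S); sL=15/26, sR=15/26; mL=15/26, mR=0; mL+mR=15/26 → advance +1; mR−mL=-15/26 → turn -1·90°
n=2: pose=(1,3,W); sL=12/13, sR=12/29; mL=12/13, mR=-96/377; mL+mR=252/377 → advance +1; mR−mL=-444/377 → turn -1·90°
n=3: pose=(0,3,N); sL=6/13, sR=30/61; mL=6/13, mR=12/793; mL+mR=378/793 → advance +1; mR−mL=-354/793 → turn -1·90°
n=4: pose=(0,4,E); sL=60/169, sR=20/27; mL=60/169, mR=880/4563; mL+mR=2500/4563 → advance +1; mR−mL=-740/4563 → turn -1·90°

0 60/169 20/27 60/169 880/4563 0 4 E
1 15/26 15/26 15/26 0 1 4 S
2 12/13 12/29 12/13 -96/377 1 3 W
3 6/13 30/61 6/13 12/793 0 3 N
4 60/169 20/27 60/169 880/4563 0 4 E
final 1 4 S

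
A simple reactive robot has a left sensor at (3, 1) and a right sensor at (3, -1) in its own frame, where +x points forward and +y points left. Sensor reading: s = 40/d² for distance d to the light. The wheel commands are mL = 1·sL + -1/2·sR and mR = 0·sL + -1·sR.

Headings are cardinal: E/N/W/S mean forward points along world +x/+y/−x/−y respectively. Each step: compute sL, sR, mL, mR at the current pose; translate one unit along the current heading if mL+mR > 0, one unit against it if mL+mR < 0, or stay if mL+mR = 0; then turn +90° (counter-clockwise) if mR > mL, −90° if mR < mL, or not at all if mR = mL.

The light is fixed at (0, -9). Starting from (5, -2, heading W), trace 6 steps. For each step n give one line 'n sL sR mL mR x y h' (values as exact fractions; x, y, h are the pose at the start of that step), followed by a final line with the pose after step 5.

n=0: pose=(5,-2,W); sL=1, sR=10/17; mL=12/17, mR=-10/17; mL+mR=2/17 → advance +1; mR−mL=-22/17 → turn -1·90°
n=1: pose=(4,-2,N); sL=40/109, sR=8/25; mL=564/2725, mR=-8/25; mL+mR=-308/2725 → advance -1; mR−mL=-1436/2725 → turn -1·90°
n=2: pose=(4,-3,E); sL=20/49, sR=20/37; mL=250/1813, mR=-20/37; mL+mR=-730/1813 → advance -1; mR−mL=-1230/1813 → turn -1·90°
n=3: pose=(3,-3,S); sL=8/5, sR=40/13; mL=4/65, mR=-40/13; mL+mR=-196/65 → advance -1; mR−mL=-204/65 → turn -1·90°
n=4: pose=(3,-2,W); sL=10/9, sR=5/8; mL=115/144, mR=-5/8; mL+mR=25/144 → advance +1; mR−mL=-205/144 → turn -1·90°
n=5: pose=(2,-2,N); sL=40/101, sR=40/109; mL=2340/11009, mR=-40/109; mL+mR=-1700/11009 → advance -1; mR−mL=-6380/11009 → turn -1·90°

0 1 10/17 12/17 -10/17 5 -2 W
1 40/109 8/25 564/2725 -8/25 4 -2 N
2 20/49 20/37 250/1813 -20/37 4 -3 E
3 8/5 40/13 4/65 -40/13 3 -3 S
4 10/9 5/8 115/144 -5/8 3 -2 W
5 40/101 40/109 2340/11009 -40/109 2 -2 N
final 2 -3 E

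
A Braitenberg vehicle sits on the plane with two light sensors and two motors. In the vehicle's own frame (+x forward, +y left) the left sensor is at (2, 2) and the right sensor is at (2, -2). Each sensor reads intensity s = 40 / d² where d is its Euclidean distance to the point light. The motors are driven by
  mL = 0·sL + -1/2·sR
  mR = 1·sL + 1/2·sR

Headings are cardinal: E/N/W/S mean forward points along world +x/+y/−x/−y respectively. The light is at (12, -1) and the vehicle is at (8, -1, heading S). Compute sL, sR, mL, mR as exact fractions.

left sensor world pos  = (10, -3); dL² = 8
right sensor world pos = (6, -3); dR² = 40
sL = 40/8 = 5
sR = 40/40 = 1
mL = 0·sL + -1/2·sR = -1/2
mR = 1·sL + 1/2·sR = 11/2

5 1 -1/2 11/2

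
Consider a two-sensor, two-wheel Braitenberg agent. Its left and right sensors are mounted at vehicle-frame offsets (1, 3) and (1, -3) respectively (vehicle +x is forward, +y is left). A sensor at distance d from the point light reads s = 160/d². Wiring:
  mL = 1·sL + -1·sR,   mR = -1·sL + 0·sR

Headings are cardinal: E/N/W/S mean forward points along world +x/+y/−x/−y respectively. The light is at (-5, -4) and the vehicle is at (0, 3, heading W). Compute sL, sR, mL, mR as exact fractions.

left sensor world pos  = (-1, 0); dL² = 32
right sensor world pos = (-1, 6); dR² = 116
sL = 160/32 = 5
sR = 160/116 = 40/29
mL = 1·sL + -1·sR = 105/29
mR = -1·sL + 0·sR = -5

5 40/29 105/29 -5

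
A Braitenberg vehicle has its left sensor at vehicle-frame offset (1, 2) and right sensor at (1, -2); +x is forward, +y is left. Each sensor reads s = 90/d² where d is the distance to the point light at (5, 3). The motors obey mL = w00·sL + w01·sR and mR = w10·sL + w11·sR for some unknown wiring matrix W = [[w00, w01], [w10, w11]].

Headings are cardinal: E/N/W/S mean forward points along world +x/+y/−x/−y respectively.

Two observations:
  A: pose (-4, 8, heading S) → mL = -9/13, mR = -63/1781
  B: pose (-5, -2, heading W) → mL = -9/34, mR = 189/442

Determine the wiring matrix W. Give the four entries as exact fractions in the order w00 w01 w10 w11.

obs A: pose=(-4,8,S) → sL=18/13, sR=90/137, mL=-9/13, mR=-63/1781
obs B: pose=(-5,-2,W) → sL=9/17, sR=9/13, mL=-9/34, mR=189/442
sensor matrix S = [[18/13, 90/137], [9/17, 9/13]]; det S = 240408/393601
solve [mL_A; mL_B] = S·[w00; w01] and [mR_A; mR_B] = S·[w10; w11]:
  w00 = -1/2, w01 = 0, w10 = -1/2, w11 = 1

-1/2 0 -1/2 1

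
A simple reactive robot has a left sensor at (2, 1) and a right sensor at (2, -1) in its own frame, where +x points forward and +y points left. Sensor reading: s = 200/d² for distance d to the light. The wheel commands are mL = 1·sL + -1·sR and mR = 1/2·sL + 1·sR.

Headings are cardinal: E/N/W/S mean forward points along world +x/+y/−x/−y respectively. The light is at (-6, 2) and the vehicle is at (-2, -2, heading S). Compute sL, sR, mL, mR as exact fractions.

left sensor world pos  = (-1, -4); dL² = 61
right sensor world pos = (-3, -4); dR² = 45
sL = 200/61 = 200/61
sR = 200/45 = 40/9
mL = 1·sL + -1·sR = -640/549
mR = 1/2·sL + 1·sR = 3340/549

200/61 40/9 -640/549 3340/549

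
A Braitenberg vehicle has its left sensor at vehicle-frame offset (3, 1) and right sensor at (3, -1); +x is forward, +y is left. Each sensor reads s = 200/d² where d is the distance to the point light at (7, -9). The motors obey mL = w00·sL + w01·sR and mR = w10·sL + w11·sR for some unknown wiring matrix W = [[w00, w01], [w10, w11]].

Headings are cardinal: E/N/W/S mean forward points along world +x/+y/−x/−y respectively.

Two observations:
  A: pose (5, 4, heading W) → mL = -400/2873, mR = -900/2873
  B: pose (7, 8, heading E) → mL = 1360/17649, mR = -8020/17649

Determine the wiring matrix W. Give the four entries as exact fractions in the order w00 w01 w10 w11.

-1/2 1/2 1/2 -1

obs A: pose=(5,4,W) → sL=200/169, sR=200/221, mL=-400/2873, mR=-900/2873
obs B: pose=(7,8,E) → sL=200/333, sR=40/53, mL=1360/17649, mR=-8020/17649
sensor matrix S = [[200/169, 200/221], [200/333, 40/53]]; det S = 17728000/50705577
solve [mL_A; mL_B] = S·[w00; w01] and [mR_A; mR_B] = S·[w10; w11]:
  w00 = -1/2, w01 = 1/2, w10 = 1/2, w11 = -1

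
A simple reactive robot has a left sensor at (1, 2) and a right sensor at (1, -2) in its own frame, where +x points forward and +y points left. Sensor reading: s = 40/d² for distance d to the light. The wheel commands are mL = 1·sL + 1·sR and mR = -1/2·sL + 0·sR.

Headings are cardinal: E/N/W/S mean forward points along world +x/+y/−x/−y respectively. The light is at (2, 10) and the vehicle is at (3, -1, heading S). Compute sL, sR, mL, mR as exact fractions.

40/153 8/29 2384/4437 -20/153

left sensor world pos  = (5, -2); dL² = 153
right sensor world pos = (1, -2); dR² = 145
sL = 40/153 = 40/153
sR = 40/145 = 8/29
mL = 1·sL + 1·sR = 2384/4437
mR = -1/2·sL + 0·sR = -20/153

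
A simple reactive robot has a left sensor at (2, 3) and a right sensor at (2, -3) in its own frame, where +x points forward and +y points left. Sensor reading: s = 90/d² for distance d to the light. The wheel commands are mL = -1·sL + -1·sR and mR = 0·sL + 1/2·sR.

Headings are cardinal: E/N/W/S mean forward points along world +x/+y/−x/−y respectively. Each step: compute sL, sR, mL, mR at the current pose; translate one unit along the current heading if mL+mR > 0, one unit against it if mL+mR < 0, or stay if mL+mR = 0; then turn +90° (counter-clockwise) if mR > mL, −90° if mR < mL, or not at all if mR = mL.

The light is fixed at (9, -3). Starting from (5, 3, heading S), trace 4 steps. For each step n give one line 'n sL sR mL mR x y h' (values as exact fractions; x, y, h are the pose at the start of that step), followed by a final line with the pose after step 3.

0 90/17 18/13 -1476/221 9/13 5 3 S
1 45/52 9/2 -279/52 9/4 5 4 E
2 18/29 18/17 -828/493 9/17 4 4 N
3 45/29 9/13 -846/377 9/26 4 3 W
final 5 3 S

n=0: pose=(5,3,S); sL=90/17, sR=18/13; mL=-1476/221, mR=9/13; mL+mR=-1323/221 → advance -1; mR−mL=1629/221 → turn +1·90°
n=1: pose=(5,4,E); sL=45/52, sR=9/2; mL=-279/52, mR=9/4; mL+mR=-81/26 → advance -1; mR−mL=99/13 → turn +1·90°
n=2: pose=(4,4,N); sL=18/29, sR=18/17; mL=-828/493, mR=9/17; mL+mR=-567/493 → advance -1; mR−mL=1089/493 → turn +1·90°
n=3: pose=(4,3,W); sL=45/29, sR=9/13; mL=-846/377, mR=9/26; mL+mR=-1431/754 → advance -1; mR−mL=1953/754 → turn +1·90°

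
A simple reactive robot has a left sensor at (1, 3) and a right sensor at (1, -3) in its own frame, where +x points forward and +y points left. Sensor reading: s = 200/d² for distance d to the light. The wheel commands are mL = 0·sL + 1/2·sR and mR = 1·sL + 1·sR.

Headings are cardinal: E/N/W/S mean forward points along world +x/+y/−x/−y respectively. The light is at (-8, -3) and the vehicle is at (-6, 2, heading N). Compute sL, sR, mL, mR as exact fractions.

200/37 200/61 100/61 19600/2257

left sensor world pos  = (-9, 3); dL² = 37
right sensor world pos = (-3, 3); dR² = 61
sL = 200/37 = 200/37
sR = 200/61 = 200/61
mL = 0·sL + 1/2·sR = 100/61
mR = 1·sL + 1·sR = 19600/2257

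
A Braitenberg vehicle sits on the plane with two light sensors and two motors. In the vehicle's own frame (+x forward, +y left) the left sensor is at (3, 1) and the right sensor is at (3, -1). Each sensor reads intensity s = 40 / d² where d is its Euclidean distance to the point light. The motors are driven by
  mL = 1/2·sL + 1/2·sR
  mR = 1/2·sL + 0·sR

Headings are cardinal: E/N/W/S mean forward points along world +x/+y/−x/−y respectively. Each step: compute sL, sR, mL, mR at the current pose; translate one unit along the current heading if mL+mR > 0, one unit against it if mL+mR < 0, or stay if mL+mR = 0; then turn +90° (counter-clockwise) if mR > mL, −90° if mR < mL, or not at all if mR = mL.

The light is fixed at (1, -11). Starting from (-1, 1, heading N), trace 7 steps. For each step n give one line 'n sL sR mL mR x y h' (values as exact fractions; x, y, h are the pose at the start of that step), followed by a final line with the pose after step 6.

0 20/117 20/113 2300/13221 10/117 -1 1 N
1 40/197 8/29 1368/5713 20/197 -1 2 E
2 2/5 5/13 51/130 1/5 0 2 S
3 40/137 8/37 1288/5069 20/137 0 1 W
4 20/117 20/113 2300/13221 10/117 -1 1 N
5 40/197 8/29 1368/5713 20/197 -1 2 E
6 2/5 5/13 51/130 1/5 0 2 S
final 0 1 W

n=0: pose=(-1,1,N); sL=20/117, sR=20/113; mL=2300/13221, mR=10/117; mL+mR=3430/13221 → advance +1; mR−mL=-10/113 → turn -1·90°
n=1: pose=(-1,2,E); sL=40/197, sR=8/29; mL=1368/5713, mR=20/197; mL+mR=1948/5713 → advance +1; mR−mL=-4/29 → turn -1·90°
n=2: pose=(0,2,S); sL=2/5, sR=5/13; mL=51/130, mR=1/5; mL+mR=77/130 → advance +1; mR−mL=-5/26 → turn -1·90°
n=3: pose=(0,1,W); sL=40/137, sR=8/37; mL=1288/5069, mR=20/137; mL+mR=2028/5069 → advance +1; mR−mL=-4/37 → turn -1·90°
n=4: pose=(-1,1,N); sL=20/117, sR=20/113; mL=2300/13221, mR=10/117; mL+mR=3430/13221 → advance +1; mR−mL=-10/113 → turn -1·90°
n=5: pose=(-1,2,E); sL=40/197, sR=8/29; mL=1368/5713, mR=20/197; mL+mR=1948/5713 → advance +1; mR−mL=-4/29 → turn -1·90°
n=6: pose=(0,2,S); sL=2/5, sR=5/13; mL=51/130, mR=1/5; mL+mR=77/130 → advance +1; mR−mL=-5/26 → turn -1·90°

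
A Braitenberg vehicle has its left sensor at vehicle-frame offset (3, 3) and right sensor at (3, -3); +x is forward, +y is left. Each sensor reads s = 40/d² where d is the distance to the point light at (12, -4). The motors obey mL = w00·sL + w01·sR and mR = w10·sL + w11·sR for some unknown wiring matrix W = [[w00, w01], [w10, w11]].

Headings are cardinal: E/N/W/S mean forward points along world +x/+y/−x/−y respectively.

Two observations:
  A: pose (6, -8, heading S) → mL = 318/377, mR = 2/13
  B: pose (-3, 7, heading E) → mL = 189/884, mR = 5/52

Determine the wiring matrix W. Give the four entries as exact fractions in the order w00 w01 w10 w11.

obs A: pose=(6,-8,S) → sL=20/29, sR=4/13, mL=318/377, mR=2/13
obs B: pose=(-3,7,E) → sL=2/17, sR=5/26, mL=189/884, mR=5/52
sensor matrix S = [[20/29, 4/13], [2/17, 5/26]]; det S = 618/6409
solve [mL_A; mL_B] = S·[w00; w01] and [mR_A; mR_B] = S·[w10; w11]:
  w00 = 1, w01 = 1/2, w10 = 0, w11 = 1/2

1 1/2 0 1/2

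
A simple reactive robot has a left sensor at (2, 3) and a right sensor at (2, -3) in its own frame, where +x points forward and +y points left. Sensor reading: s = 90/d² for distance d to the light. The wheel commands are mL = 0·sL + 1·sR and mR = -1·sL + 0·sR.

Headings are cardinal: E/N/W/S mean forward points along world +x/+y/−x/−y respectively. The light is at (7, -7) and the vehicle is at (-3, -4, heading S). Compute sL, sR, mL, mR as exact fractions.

9/5 9/17 9/17 -9/5

left sensor world pos  = (0, -6); dL² = 50
right sensor world pos = (-6, -6); dR² = 170
sL = 90/50 = 9/5
sR = 90/170 = 9/17
mL = 0·sL + 1·sR = 9/17
mR = -1·sL + 0·sR = -9/5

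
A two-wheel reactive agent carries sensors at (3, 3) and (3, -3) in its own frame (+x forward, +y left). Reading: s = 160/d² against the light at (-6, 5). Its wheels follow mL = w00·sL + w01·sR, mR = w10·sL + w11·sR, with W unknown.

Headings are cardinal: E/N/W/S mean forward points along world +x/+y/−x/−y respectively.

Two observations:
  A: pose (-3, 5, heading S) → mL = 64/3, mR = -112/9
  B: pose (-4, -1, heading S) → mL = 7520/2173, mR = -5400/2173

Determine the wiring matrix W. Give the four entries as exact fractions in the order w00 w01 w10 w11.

1 1 -1 -1/2

obs A: pose=(-3,5,S) → sL=32/9, sR=160/9, mL=64/3, mR=-112/9
obs B: pose=(-4,-1,S) → sL=80/53, sR=80/41, mL=7520/2173, mR=-5400/2173
sensor matrix S = [[32/9, 160/9], [80/53, 80/41]]; det S = -389120/19557
solve [mL_A; mL_B] = S·[w00; w01] and [mR_A; mR_B] = S·[w10; w11]:
  w00 = 1, w01 = 1, w10 = -1, w11 = -1/2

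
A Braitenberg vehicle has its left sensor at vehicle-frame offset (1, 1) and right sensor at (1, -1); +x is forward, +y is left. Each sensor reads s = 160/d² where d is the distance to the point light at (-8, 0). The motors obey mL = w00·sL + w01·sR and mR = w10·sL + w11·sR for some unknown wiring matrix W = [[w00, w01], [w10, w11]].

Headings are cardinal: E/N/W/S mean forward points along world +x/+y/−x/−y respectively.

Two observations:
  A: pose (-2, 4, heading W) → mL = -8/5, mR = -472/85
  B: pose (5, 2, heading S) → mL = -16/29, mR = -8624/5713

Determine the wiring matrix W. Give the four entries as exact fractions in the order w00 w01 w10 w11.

obs A: pose=(-2,4,W) → sL=80/17, sR=16/5, mL=-8/5, mR=-472/85
obs B: pose=(5,2,S) → sL=160/197, sR=32/29, mL=-16/29, mR=-8624/5713
sensor matrix S = [[80/17, 16/5], [160/197, 32/29]]; det S = 251904/97121
solve [mL_A; mL_B] = S·[w00; w01] and [mR_A; mR_B] = S·[w10; w11]:
  w00 = 0, w01 = -1/2, w10 = -1/2, w11 = -1

0 -1/2 -1/2 -1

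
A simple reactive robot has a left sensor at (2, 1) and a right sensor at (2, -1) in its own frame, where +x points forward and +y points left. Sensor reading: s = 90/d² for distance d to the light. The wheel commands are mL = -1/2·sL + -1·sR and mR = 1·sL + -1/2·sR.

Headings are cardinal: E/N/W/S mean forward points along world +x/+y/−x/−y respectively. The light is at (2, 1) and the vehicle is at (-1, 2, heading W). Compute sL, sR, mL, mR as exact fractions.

left sensor world pos  = (-3, 1); dL² = 25
right sensor world pos = (-3, 3); dR² = 29
sL = 90/25 = 18/5
sR = 90/29 = 90/29
mL = -1/2·sL + -1·sR = -711/145
mR = 1·sL + -1/2·sR = 297/145

18/5 90/29 -711/145 297/145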